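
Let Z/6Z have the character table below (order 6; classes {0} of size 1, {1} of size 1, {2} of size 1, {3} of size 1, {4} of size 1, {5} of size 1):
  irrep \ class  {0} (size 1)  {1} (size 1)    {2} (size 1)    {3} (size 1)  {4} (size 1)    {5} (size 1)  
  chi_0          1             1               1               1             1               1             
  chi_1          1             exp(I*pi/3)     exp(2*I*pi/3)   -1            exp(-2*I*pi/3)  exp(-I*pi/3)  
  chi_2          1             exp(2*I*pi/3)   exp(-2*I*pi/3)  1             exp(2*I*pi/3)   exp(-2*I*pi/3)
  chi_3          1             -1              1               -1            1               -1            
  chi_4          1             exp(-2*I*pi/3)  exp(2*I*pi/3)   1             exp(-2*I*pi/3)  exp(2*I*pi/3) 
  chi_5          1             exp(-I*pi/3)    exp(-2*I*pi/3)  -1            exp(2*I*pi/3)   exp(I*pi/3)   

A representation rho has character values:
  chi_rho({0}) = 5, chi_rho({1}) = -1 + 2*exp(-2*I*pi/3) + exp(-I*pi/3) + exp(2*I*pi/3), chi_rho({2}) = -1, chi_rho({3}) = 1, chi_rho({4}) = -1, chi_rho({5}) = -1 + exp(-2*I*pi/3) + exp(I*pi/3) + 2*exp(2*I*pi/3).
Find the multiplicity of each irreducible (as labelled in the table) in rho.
Multiplicities: chi_0: 0, chi_1: 0, chi_2: 1, chi_3: 1, chi_4: 2, chi_5: 1.

Proof sketch: Use <chi_rho, chi> = (1/|G|) sum_C |C| * chi_rho(C) * conj(chi(C)) with |G| = 6 for each irreducible chi in the table:
  <chi_rho, chi_0> = (1/6)[1*(5)*conj(1) + 1*(-1 + 2*exp(-2*I*pi/3) + exp(-I*pi/3) + exp(2*I*pi/3))*conj(1) + 1*(-1)*conj(1) + 1*(1)*conj(1) + 1*(-1)*conj(1) + 1*(-1 + exp(-2*I*pi/3) + exp(I*pi/3) + 2*exp(2*I*pi/3))*conj(1)]
      = (1/6)[(5) + (-1 + 2*exp(-2*I*pi/3) + exp(-I*pi/3) + exp(2*I*pi/3)) + (-1) + (1) + (-1) + (-1 + exp(-2*I*pi/3) + exp(I*pi/3) + 2*exp(2*I*pi/3))] = 0/6 = 0
  <chi_rho, chi_1> = (1/6)[1*(5)*conj(1) + 1*(-1 + 2*exp(-2*I*pi/3) + exp(-I*pi/3) + exp(2*I*pi/3))*conj(exp(I*pi/3)) + 1*(-1)*conj(exp(2*I*pi/3)) + 1*(1)*conj(-1) + 1*(-1)*conj(exp(-2*I*pi/3)) + 1*(-1 + exp(-2*I*pi/3) + exp(I*pi/3) + 2*exp(2*I*pi/3))*conj(exp(-I*pi/3))]
      = (1/6)[(5) + (-2 + exp(-2*I*pi/3) - exp(-I*pi/3) + exp(I*pi/3)) + (2 + exp(-2*I*pi/3) + 2*exp(2*I*pi/3)) + (-1) + (2 + 2*exp(-2*I*pi/3) + exp(2*I*pi/3)) + (-2 - exp(I*pi/3) + exp(-I*pi/3) + exp(2*I*pi/3))] = 0/6 = 0
  <chi_rho, chi_2> = (1/6)[1*(5)*conj(1) + 1*(-1 + 2*exp(-2*I*pi/3) + exp(-I*pi/3) + exp(2*I*pi/3))*conj(exp(2*I*pi/3)) + 1*(-1)*conj(exp(-2*I*pi/3)) + 1*(1)*conj(1) + 1*(-1)*conj(exp(2*I*pi/3)) + 1*(-1 + exp(-2*I*pi/3) + exp(I*pi/3) + 2*exp(2*I*pi/3))*conj(exp(-2*I*pi/3))]
      = (1/6)[(5) + (-exp(-2*I*pi/3) + 2*exp(2*I*pi/3)) + (2 + 2*exp(-2*I*pi/3) + exp(2*I*pi/3)) + (1) + (2 + exp(-2*I*pi/3) + 2*exp(2*I*pi/3)) + (2*exp(-2*I*pi/3) - exp(2*I*pi/3))] = 6/6 = 1
  <chi_rho, chi_3> = (1/6)[1*(5)*conj(1) + 1*(-1 + 2*exp(-2*I*pi/3) + exp(-I*pi/3) + exp(2*I*pi/3))*conj(-1) + 1*(-1)*conj(1) + 1*(1)*conj(-1) + 1*(-1)*conj(1) + 1*(-1 + exp(-2*I*pi/3) + exp(I*pi/3) + 2*exp(2*I*pi/3))*conj(-1)]
      = (1/6)[(5) + (1 - exp(2*I*pi/3) - exp(-I*pi/3) - 2*exp(-2*I*pi/3)) + (-1) + (-1) + (-1) + (1 - 2*exp(2*I*pi/3) - exp(I*pi/3) - exp(-2*I*pi/3))] = 6/6 = 1
  <chi_rho, chi_4> = (1/6)[1*(5)*conj(1) + 1*(-1 + 2*exp(-2*I*pi/3) + exp(-I*pi/3) + exp(2*I*pi/3))*conj(exp(-2*I*pi/3)) + 1*(-1)*conj(exp(2*I*pi/3)) + 1*(1)*conj(1) + 1*(-1)*conj(exp(-2*I*pi/3)) + 1*(-1 + exp(-2*I*pi/3) + exp(I*pi/3) + 2*exp(2*I*pi/3))*conj(exp(2*I*pi/3))]
      = (1/6)[(5) + (2 + exp(-2*I*pi/3) - exp(2*I*pi/3) + exp(I*pi/3)) + (2 + exp(-2*I*pi/3) + 2*exp(2*I*pi/3)) + (1) + (2 + 2*exp(-2*I*pi/3) + exp(2*I*pi/3)) + (2 + exp(-I*pi/3) + exp(2*I*pi/3) - exp(-2*I*pi/3))] = 12/6 = 2
  <chi_rho, chi_5> = (1/6)[1*(5)*conj(1) + 1*(-1 + 2*exp(-2*I*pi/3) + exp(-I*pi/3) + exp(2*I*pi/3))*conj(exp(-I*pi/3)) + 1*(-1)*conj(exp(-2*I*pi/3)) + 1*(1)*conj(-1) + 1*(-1)*conj(exp(2*I*pi/3)) + 1*(-1 + exp(-2*I*pi/3) + exp(I*pi/3) + 2*exp(2*I*pi/3))*conj(exp(I*pi/3))]
      = (1/6)[(5) + (2*exp(-I*pi/3) - exp(I*pi/3)) + (2 + 2*exp(-2*I*pi/3) + exp(2*I*pi/3)) + (-1) + (2 + exp(-2*I*pi/3) + 2*exp(2*I*pi/3)) + (-exp(-I*pi/3) + 2*exp(I*pi/3))] = 6/6 = 1
(Exp terms are combined using exp(i*s)*conj(exp(i*t)) = exp(i*(s-t)), and sums of them are collapsed using the identity that for every m > 1 the m distinct m-th roots of unity sum to 0, e.g. 1 + exp(2*I*pi/3) + exp(-2*I*pi/3) = 0.)
Dimension check: dim(rho) = sum (mult * dim) = 0*1 + 0*1 + 1*1 + 1*1 + 2*1 + 1*1 = 5 = chi_rho(e) = 5.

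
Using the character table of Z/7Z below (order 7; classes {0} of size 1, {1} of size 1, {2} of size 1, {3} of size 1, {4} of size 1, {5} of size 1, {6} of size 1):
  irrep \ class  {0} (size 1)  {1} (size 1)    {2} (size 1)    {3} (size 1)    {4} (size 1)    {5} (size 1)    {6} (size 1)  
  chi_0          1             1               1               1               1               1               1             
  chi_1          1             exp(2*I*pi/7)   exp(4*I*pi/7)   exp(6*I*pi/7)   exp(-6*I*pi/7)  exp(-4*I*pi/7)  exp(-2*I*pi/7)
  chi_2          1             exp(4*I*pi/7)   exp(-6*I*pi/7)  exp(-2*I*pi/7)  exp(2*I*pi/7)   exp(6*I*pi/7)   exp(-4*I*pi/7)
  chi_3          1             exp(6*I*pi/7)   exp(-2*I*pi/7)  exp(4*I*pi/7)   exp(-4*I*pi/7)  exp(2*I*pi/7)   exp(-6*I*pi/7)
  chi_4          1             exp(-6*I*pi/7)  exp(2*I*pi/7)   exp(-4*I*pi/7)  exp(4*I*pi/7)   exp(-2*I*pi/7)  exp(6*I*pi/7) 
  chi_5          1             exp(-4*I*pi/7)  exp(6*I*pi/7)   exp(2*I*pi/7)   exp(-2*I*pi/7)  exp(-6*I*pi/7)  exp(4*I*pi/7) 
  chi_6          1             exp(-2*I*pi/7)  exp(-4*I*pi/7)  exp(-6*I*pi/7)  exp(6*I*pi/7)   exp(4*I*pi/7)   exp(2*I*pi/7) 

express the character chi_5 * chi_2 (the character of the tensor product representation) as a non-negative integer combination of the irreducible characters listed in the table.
chi_5 tensor chi_2 = chi_0 (all other irreducibles have multiplicity 0).

Derivation: The character of a tensor product is the pointwise product (chi_5 * chi_2)(C) = chi_5(C) * chi_2(C):
  {0}: (1)*(1), {1}: (exp(-4*I*pi/7))*(exp(4*I*pi/7)), {2}: (exp(6*I*pi/7))*(exp(-6*I*pi/7)), {3}: (exp(2*I*pi/7))*(exp(-2*I*pi/7)), {4}: (exp(-2*I*pi/7))*(exp(2*I*pi/7)), {5}: (exp(-6*I*pi/7))*(exp(6*I*pi/7)), {6}: (exp(4*I*pi/7))*(exp(-4*I*pi/7))
so (chi_5 * chi_2) takes values
  {0} -> 1, {1} -> 1, {2} -> 1, {3} -> 1, {4} -> 1, {5} -> 1, {6} -> 1.
Now take the inner product of this character with each irreducible chi from the table, <chi_5*chi_2, chi> = (1/7) sum_C |C| (chi_5*chi_2)(C) conj(chi(C)):
  <chi_5*chi_2, chi_0> = (1/7)[1*(1)*conj(1) + 1*(1)*conj(1) + 1*(1)*conj(1) + 1*(1)*conj(1) + 1*(1)*conj(1) + 1*(1)*conj(1) + 1*(1)*conj(1)]
      = (1/7)[(1) + (1) + (1) + (1) + (1) + (1) + (1)] = 7/7 = 1
  <chi_5*chi_2, chi_1> = (1/7)[1*(1)*conj(1) + 1*(1)*conj(exp(2*I*pi/7)) + 1*(1)*conj(exp(4*I*pi/7)) + 1*(1)*conj(exp(6*I*pi/7)) + 1*(1)*conj(exp(-6*I*pi/7)) + 1*(1)*conj(exp(-4*I*pi/7)) + 1*(1)*conj(exp(-2*I*pi/7))]
      = (1/7)[(1) + (exp(-2*I*pi/7)) + (exp(-4*I*pi/7)) + (exp(-6*I*pi/7)) + (exp(6*I*pi/7)) + (exp(4*I*pi/7)) + (exp(2*I*pi/7))] = 0/7 = 0
  <chi_5*chi_2, chi_2> = (1/7)[1*(1)*conj(1) + 1*(1)*conj(exp(4*I*pi/7)) + 1*(1)*conj(exp(-6*I*pi/7)) + 1*(1)*conj(exp(-2*I*pi/7)) + 1*(1)*conj(exp(2*I*pi/7)) + 1*(1)*conj(exp(6*I*pi/7)) + 1*(1)*conj(exp(-4*I*pi/7))]
      = (1/7)[(1) + (exp(-4*I*pi/7)) + (exp(6*I*pi/7)) + (exp(2*I*pi/7)) + (exp(-2*I*pi/7)) + (exp(-6*I*pi/7)) + (exp(4*I*pi/7))] = 0/7 = 0
  <chi_5*chi_2, chi_3> = (1/7)[1*(1)*conj(1) + 1*(1)*conj(exp(6*I*pi/7)) + 1*(1)*conj(exp(-2*I*pi/7)) + 1*(1)*conj(exp(4*I*pi/7)) + 1*(1)*conj(exp(-4*I*pi/7)) + 1*(1)*conj(exp(2*I*pi/7)) + 1*(1)*conj(exp(-6*I*pi/7))]
      = (1/7)[(1) + (exp(-6*I*pi/7)) + (exp(2*I*pi/7)) + (exp(-4*I*pi/7)) + (exp(4*I*pi/7)) + (exp(-2*I*pi/7)) + (exp(6*I*pi/7))] = 0/7 = 0
  <chi_5*chi_2, chi_4> = (1/7)[1*(1)*conj(1) + 1*(1)*conj(exp(-6*I*pi/7)) + 1*(1)*conj(exp(2*I*pi/7)) + 1*(1)*conj(exp(-4*I*pi/7)) + 1*(1)*conj(exp(4*I*pi/7)) + 1*(1)*conj(exp(-2*I*pi/7)) + 1*(1)*conj(exp(6*I*pi/7))]
      = (1/7)[(1) + (exp(6*I*pi/7)) + (exp(-2*I*pi/7)) + (exp(4*I*pi/7)) + (exp(-4*I*pi/7)) + (exp(2*I*pi/7)) + (exp(-6*I*pi/7))] = 0/7 = 0
  <chi_5*chi_2, chi_5> = (1/7)[1*(1)*conj(1) + 1*(1)*conj(exp(-4*I*pi/7)) + 1*(1)*conj(exp(6*I*pi/7)) + 1*(1)*conj(exp(2*I*pi/7)) + 1*(1)*conj(exp(-2*I*pi/7)) + 1*(1)*conj(exp(-6*I*pi/7)) + 1*(1)*conj(exp(4*I*pi/7))]
      = (1/7)[(1) + (exp(4*I*pi/7)) + (exp(-6*I*pi/7)) + (exp(-2*I*pi/7)) + (exp(2*I*pi/7)) + (exp(6*I*pi/7)) + (exp(-4*I*pi/7))] = 0/7 = 0
  <chi_5*chi_2, chi_6> = (1/7)[1*(1)*conj(1) + 1*(1)*conj(exp(-2*I*pi/7)) + 1*(1)*conj(exp(-4*I*pi/7)) + 1*(1)*conj(exp(-6*I*pi/7)) + 1*(1)*conj(exp(6*I*pi/7)) + 1*(1)*conj(exp(4*I*pi/7)) + 1*(1)*conj(exp(2*I*pi/7))]
      = (1/7)[(1) + (exp(2*I*pi/7)) + (exp(4*I*pi/7)) + (exp(6*I*pi/7)) + (exp(-6*I*pi/7)) + (exp(-4*I*pi/7)) + (exp(-2*I*pi/7))] = 0/7 = 0
(Exp terms are combined using exp(i*s)*conj(exp(i*t)) = exp(i*(s-t)), and sums of them are collapsed using the identity that for every m > 1 the m distinct m-th roots of unity sum to 0, e.g. 1 + exp(2*I*pi/3) + exp(-2*I*pi/3) = 0.)
Hence the multiplicities are chi_0: 1. Dimension check: dim(chi_5)*dim(chi_2) = 1*1 = 1 and sum (mult * dim) = 1*1 = 1.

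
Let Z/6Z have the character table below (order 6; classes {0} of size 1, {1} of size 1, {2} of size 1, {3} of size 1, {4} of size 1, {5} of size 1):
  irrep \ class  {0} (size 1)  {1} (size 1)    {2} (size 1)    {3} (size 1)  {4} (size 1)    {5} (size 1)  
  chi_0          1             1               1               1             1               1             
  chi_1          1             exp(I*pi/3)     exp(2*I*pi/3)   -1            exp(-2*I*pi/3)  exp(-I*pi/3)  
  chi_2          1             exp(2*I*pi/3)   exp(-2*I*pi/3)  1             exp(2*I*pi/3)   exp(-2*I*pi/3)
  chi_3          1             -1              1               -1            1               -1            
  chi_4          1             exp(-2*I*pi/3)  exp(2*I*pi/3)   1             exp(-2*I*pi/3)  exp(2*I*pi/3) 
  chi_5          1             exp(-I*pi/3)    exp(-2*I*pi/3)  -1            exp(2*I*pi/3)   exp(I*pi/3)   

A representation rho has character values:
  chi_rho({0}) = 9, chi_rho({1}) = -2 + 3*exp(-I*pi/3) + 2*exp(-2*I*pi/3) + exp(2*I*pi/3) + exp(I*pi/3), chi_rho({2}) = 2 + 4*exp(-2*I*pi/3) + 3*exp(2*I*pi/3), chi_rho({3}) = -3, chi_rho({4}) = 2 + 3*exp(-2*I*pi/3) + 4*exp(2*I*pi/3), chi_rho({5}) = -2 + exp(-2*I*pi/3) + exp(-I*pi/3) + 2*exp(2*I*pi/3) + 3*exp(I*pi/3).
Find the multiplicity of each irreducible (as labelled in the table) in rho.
Multiplicities: chi_0: 0, chi_1: 1, chi_2: 1, chi_3: 2, chi_4: 2, chi_5: 3.

Why: Use <chi_rho, chi> = (1/|G|) sum_C |C| * chi_rho(C) * conj(chi(C)) with |G| = 6 for each irreducible chi in the table:
  <chi_rho, chi_0> = (1/6)[1*(9)*conj(1) + 1*(-2 + 3*exp(-I*pi/3) + 2*exp(-2*I*pi/3) + exp(2*I*pi/3) + exp(I*pi/3))*conj(1) + 1*(2 + 4*exp(-2*I*pi/3) + 3*exp(2*I*pi/3))*conj(1) + 1*(-3)*conj(1) + 1*(2 + 3*exp(-2*I*pi/3) + 4*exp(2*I*pi/3))*conj(1) + 1*(-2 + exp(-2*I*pi/3) + exp(-I*pi/3) + 2*exp(2*I*pi/3) + 3*exp(I*pi/3))*conj(1)]
      = (1/6)[(9) + (-2 + 3*exp(-I*pi/3) + 2*exp(-2*I*pi/3) + exp(2*I*pi/3) + exp(I*pi/3)) + (2 + 4*exp(-2*I*pi/3) + 3*exp(2*I*pi/3)) + (-3) + (2 + 3*exp(-2*I*pi/3) + 4*exp(2*I*pi/3)) + (-2 + exp(-2*I*pi/3) + exp(-I*pi/3) + 2*exp(2*I*pi/3) + 3*exp(I*pi/3))] = 0/6 = 0
  <chi_rho, chi_1> = (1/6)[1*(9)*conj(1) + 1*(-2 + 3*exp(-I*pi/3) + 2*exp(-2*I*pi/3) + exp(2*I*pi/3) + exp(I*pi/3))*conj(exp(I*pi/3)) + 1*(2 + 4*exp(-2*I*pi/3) + 3*exp(2*I*pi/3))*conj(exp(2*I*pi/3)) + 1*(-3)*conj(-1) + 1*(2 + 3*exp(-2*I*pi/3) + 4*exp(2*I*pi/3))*conj(exp(-2*I*pi/3)) + 1*(-2 + exp(-2*I*pi/3) + exp(-I*pi/3) + 2*exp(2*I*pi/3) + 3*exp(I*pi/3))*conj(exp(-I*pi/3))]
      = (1/6)[(9) + (-3) + (3 + 2*exp(-2*I*pi/3) + 4*exp(2*I*pi/3)) + (3) + (3 + 4*exp(-2*I*pi/3) + 2*exp(2*I*pi/3)) + (-3)] = 6/6 = 1
  <chi_rho, chi_2> = (1/6)[1*(9)*conj(1) + 1*(-2 + 3*exp(-I*pi/3) + 2*exp(-2*I*pi/3) + exp(2*I*pi/3) + exp(I*pi/3))*conj(exp(2*I*pi/3)) + 1*(2 + 4*exp(-2*I*pi/3) + 3*exp(2*I*pi/3))*conj(exp(-2*I*pi/3)) + 1*(-3)*conj(1) + 1*(2 + 3*exp(-2*I*pi/3) + 4*exp(2*I*pi/3))*conj(exp(2*I*pi/3)) + 1*(-2 + exp(-2*I*pi/3) + exp(-I*pi/3) + 2*exp(2*I*pi/3) + 3*exp(I*pi/3))*conj(exp(-2*I*pi/3))]
      = (1/6)[(9) + (-2 + exp(-I*pi/3) + 2*exp(2*I*pi/3) - 2*exp(-2*I*pi/3)) + (4 + 3*exp(-2*I*pi/3) + 2*exp(2*I*pi/3)) + (-3) + (4 + 2*exp(-2*I*pi/3) + 3*exp(2*I*pi/3)) + (-2 + 2*exp(-2*I*pi/3) - 2*exp(2*I*pi/3) + exp(I*pi/3))] = 6/6 = 1
  <chi_rho, chi_3> = (1/6)[1*(9)*conj(1) + 1*(-2 + 3*exp(-I*pi/3) + 2*exp(-2*I*pi/3) + exp(2*I*pi/3) + exp(I*pi/3))*conj(-1) + 1*(2 + 4*exp(-2*I*pi/3) + 3*exp(2*I*pi/3))*conj(1) + 1*(-3)*conj(-1) + 1*(2 + 3*exp(-2*I*pi/3) + 4*exp(2*I*pi/3))*conj(1) + 1*(-2 + exp(-2*I*pi/3) + exp(-I*pi/3) + 2*exp(2*I*pi/3) + 3*exp(I*pi/3))*conj(-1)]
      = (1/6)[(9) + (2 - exp(I*pi/3) - exp(2*I*pi/3) - 2*exp(-2*I*pi/3) - 3*exp(-I*pi/3)) + (2 + 4*exp(-2*I*pi/3) + 3*exp(2*I*pi/3)) + (3) + (2 + 3*exp(-2*I*pi/3) + 4*exp(2*I*pi/3)) + (2 - 3*exp(I*pi/3) - 2*exp(2*I*pi/3) - exp(-I*pi/3) - exp(-2*I*pi/3))] = 12/6 = 2
  <chi_rho, chi_4> = (1/6)[1*(9)*conj(1) + 1*(-2 + 3*exp(-I*pi/3) + 2*exp(-2*I*pi/3) + exp(2*I*pi/3) + exp(I*pi/3))*conj(exp(-2*I*pi/3)) + 1*(2 + 4*exp(-2*I*pi/3) + 3*exp(2*I*pi/3))*conj(exp(2*I*pi/3)) + 1*(-3)*conj(1) + 1*(2 + 3*exp(-2*I*pi/3) + 4*exp(2*I*pi/3))*conj(exp(-2*I*pi/3)) + 1*(-2 + exp(-2*I*pi/3) + exp(-I*pi/3) + 2*exp(2*I*pi/3) + 3*exp(I*pi/3))*conj(exp(2*I*pi/3))]
      = (1/6)[(9) + (3) + (3 + 2*exp(-2*I*pi/3) + 4*exp(2*I*pi/3)) + (-3) + (3 + 4*exp(-2*I*pi/3) + 2*exp(2*I*pi/3)) + (3)] = 12/6 = 2
  <chi_rho, chi_5> = (1/6)[1*(9)*conj(1) + 1*(-2 + 3*exp(-I*pi/3) + 2*exp(-2*I*pi/3) + exp(2*I*pi/3) + exp(I*pi/3))*conj(exp(-I*pi/3)) + 1*(2 + 4*exp(-2*I*pi/3) + 3*exp(2*I*pi/3))*conj(exp(-2*I*pi/3)) + 1*(-3)*conj(-1) + 1*(2 + 3*exp(-2*I*pi/3) + 4*exp(2*I*pi/3))*conj(exp(2*I*pi/3)) + 1*(-2 + exp(-2*I*pi/3) + exp(-I*pi/3) + 2*exp(2*I*pi/3) + 3*exp(I*pi/3))*conj(exp(I*pi/3))]
      = (1/6)[(9) + (2 - 2*exp(I*pi/3) + 2*exp(-I*pi/3) + exp(2*I*pi/3)) + (4 + 3*exp(-2*I*pi/3) + 2*exp(2*I*pi/3)) + (3) + (4 + 2*exp(-2*I*pi/3) + 3*exp(2*I*pi/3)) + (2 + exp(-2*I*pi/3) - 2*exp(-I*pi/3) + 2*exp(I*pi/3))] = 18/6 = 3
(Exp terms are combined using exp(i*s)*conj(exp(i*t)) = exp(i*(s-t)), and sums of them are collapsed using the identity that for every m > 1 the m distinct m-th roots of unity sum to 0, e.g. 1 + exp(2*I*pi/3) + exp(-2*I*pi/3) = 0.)
Dimension check: dim(rho) = sum (mult * dim) = 0*1 + 1*1 + 1*1 + 2*1 + 2*1 + 3*1 = 9 = chi_rho(e) = 9.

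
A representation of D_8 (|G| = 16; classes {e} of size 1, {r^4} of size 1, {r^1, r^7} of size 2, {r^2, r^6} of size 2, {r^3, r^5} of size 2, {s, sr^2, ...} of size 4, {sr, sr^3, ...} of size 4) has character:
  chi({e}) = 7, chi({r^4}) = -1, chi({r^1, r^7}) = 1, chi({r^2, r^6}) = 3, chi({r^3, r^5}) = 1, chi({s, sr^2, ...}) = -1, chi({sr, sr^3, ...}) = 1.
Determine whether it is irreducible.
Not irreducible (reducible): <chi, chi> = 5 > 1.

Why: <chi, chi> = (1/|G|) sum_C |C| * |chi(C)|^2 = (1/16)[1*|7|^2 + 1*|-1|^2 + 2*|1|^2 + 2*|3|^2 + 2*|1|^2 + 4*|-1|^2 + 4*|1|^2]
  = (1/16)[(49) + (1) + (2) + (18) + (2) + (4) + (4)] = 80/16 = 5.
A character is irreducible iff <chi, chi> = 1, so this representation is reducible.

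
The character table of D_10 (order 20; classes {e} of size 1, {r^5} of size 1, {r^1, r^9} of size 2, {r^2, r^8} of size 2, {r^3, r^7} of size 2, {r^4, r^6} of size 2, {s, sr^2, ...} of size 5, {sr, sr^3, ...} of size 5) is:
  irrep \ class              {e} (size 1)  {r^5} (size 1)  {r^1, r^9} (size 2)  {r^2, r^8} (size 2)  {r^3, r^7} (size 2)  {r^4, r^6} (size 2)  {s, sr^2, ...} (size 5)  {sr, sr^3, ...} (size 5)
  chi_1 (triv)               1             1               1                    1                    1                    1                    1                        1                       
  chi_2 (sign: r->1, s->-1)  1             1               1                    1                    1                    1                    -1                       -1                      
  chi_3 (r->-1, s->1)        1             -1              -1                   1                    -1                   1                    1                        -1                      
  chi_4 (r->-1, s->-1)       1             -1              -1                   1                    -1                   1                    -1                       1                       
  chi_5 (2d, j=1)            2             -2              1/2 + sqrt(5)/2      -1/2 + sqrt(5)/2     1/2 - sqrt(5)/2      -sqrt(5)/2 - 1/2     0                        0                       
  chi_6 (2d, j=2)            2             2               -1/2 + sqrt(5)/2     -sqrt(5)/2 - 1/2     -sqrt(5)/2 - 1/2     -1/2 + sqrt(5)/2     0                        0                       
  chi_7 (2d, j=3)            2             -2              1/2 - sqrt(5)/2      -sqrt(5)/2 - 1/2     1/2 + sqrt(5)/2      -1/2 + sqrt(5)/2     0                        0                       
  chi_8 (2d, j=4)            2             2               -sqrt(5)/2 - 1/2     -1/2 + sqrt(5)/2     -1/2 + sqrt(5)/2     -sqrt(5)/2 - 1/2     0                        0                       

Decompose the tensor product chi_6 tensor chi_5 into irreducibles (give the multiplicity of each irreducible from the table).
chi_6 tensor chi_5 = chi_5 + chi_7 (all other irreducibles have multiplicity 0).

Reasoning: The character of a tensor product is the pointwise product (chi_6 * chi_5)(C) = chi_6(C) * chi_5(C):
  {e}: (2)*(2), {r^5}: (2)*(-2), {r^1, r^9}: (-1/2 + sqrt(5)/2)*(1/2 + sqrt(5)/2), {r^2, r^8}: (-sqrt(5)/2 - 1/2)*(-1/2 + sqrt(5)/2), {r^3, r^7}: (-sqrt(5)/2 - 1/2)*(1/2 - sqrt(5)/2), {r^4, r^6}: (-1/2 + sqrt(5)/2)*(-sqrt(5)/2 - 1/2), {s, sr^2, ...}: (0)*(0), {sr, sr^3, ...}: (0)*(0)
so (chi_6 * chi_5) takes values
  {e} -> 4, {r^5} -> -4, {r^1, r^9} -> 1, {r^2, r^8} -> -1, {r^3, r^7} -> 1, {r^4, r^6} -> -1, {s, sr^2, ...} -> 0, {sr, sr^3, ...} -> 0.
Now take the inner product of this character with each irreducible chi from the table, <chi_6*chi_5, chi> = (1/20) sum_C |C| (chi_6*chi_5)(C) conj(chi(C)):
  <chi_6*chi_5, chi_1> = (1/20)[1*(4)*conj(1) + 1*(-4)*conj(1) + 2*(1)*conj(1) + 2*(-1)*conj(1) + 2*(1)*conj(1) + 2*(-1)*conj(1) + 5*(0)*conj(1) + 5*(0)*conj(1)]
      = (1/20)[(4) + (-4) + (2) + (-2) + (2) + (-2) + (0) + (0)] = 0/20 = 0
  <chi_6*chi_5, chi_2> = (1/20)[1*(4)*conj(1) + 1*(-4)*conj(1) + 2*(1)*conj(1) + 2*(-1)*conj(1) + 2*(1)*conj(1) + 2*(-1)*conj(1) + 5*(0)*conj(-1) + 5*(0)*conj(-1)]
      = (1/20)[(4) + (-4) + (2) + (-2) + (2) + (-2) + (0) + (0)] = 0/20 = 0
  <chi_6*chi_5, chi_3> = (1/20)[1*(4)*conj(1) + 1*(-4)*conj(-1) + 2*(1)*conj(-1) + 2*(-1)*conj(1) + 2*(1)*conj(-1) + 2*(-1)*conj(1) + 5*(0)*conj(1) + 5*(0)*conj(-1)]
      = (1/20)[(4) + (4) + (-2) + (-2) + (-2) + (-2) + (0) + (0)] = 0/20 = 0
  <chi_6*chi_5, chi_4> = (1/20)[1*(4)*conj(1) + 1*(-4)*conj(-1) + 2*(1)*conj(-1) + 2*(-1)*conj(1) + 2*(1)*conj(-1) + 2*(-1)*conj(1) + 5*(0)*conj(-1) + 5*(0)*conj(1)]
      = (1/20)[(4) + (4) + (-2) + (-2) + (-2) + (-2) + (0) + (0)] = 0/20 = 0
  <chi_6*chi_5, chi_5> = (1/20)[1*(4)*conj(2) + 1*(-4)*conj(-2) + 2*(1)*conj(1/2 + sqrt(5)/2) + 2*(-1)*conj(-1/2 + sqrt(5)/2) + 2*(1)*conj(1/2 - sqrt(5)/2) + 2*(-1)*conj(-sqrt(5)/2 - 1/2) + 5*(0)*conj(0) + 5*(0)*conj(0)]
      = (1/20)[(8) + (8) + (1 + sqrt(5)) + (1 - sqrt(5)) + (1 - sqrt(5)) + (1 + sqrt(5)) + (0) + (0)] = 20/20 = 1
  <chi_6*chi_5, chi_6> = (1/20)[1*(4)*conj(2) + 1*(-4)*conj(2) + 2*(1)*conj(-1/2 + sqrt(5)/2) + 2*(-1)*conj(-sqrt(5)/2 - 1/2) + 2*(1)*conj(-sqrt(5)/2 - 1/2) + 2*(-1)*conj(-1/2 + sqrt(5)/2) + 5*(0)*conj(0) + 5*(0)*conj(0)]
      = (1/20)[(8) + (-8) + (-1 + sqrt(5)) + (1 + sqrt(5)) + (-sqrt(5) - 1) + (1 - sqrt(5)) + (0) + (0)] = 0/20 = 0
  <chi_6*chi_5, chi_7> = (1/20)[1*(4)*conj(2) + 1*(-4)*conj(-2) + 2*(1)*conj(1/2 - sqrt(5)/2) + 2*(-1)*conj(-sqrt(5)/2 - 1/2) + 2*(1)*conj(1/2 + sqrt(5)/2) + 2*(-1)*conj(-1/2 + sqrt(5)/2) + 5*(0)*conj(0) + 5*(0)*conj(0)]
      = (1/20)[(8) + (8) + (1 - sqrt(5)) + (1 + sqrt(5)) + (1 + sqrt(5)) + (1 - sqrt(5)) + (0) + (0)] = 20/20 = 1
  <chi_6*chi_5, chi_8> = (1/20)[1*(4)*conj(2) + 1*(-4)*conj(2) + 2*(1)*conj(-sqrt(5)/2 - 1/2) + 2*(-1)*conj(-1/2 + sqrt(5)/2) + 2*(1)*conj(-1/2 + sqrt(5)/2) + 2*(-1)*conj(-sqrt(5)/2 - 1/2) + 5*(0)*conj(0) + 5*(0)*conj(0)]
      = (1/20)[(8) + (-8) + (-sqrt(5) - 1) + (1 - sqrt(5)) + (-1 + sqrt(5)) + (1 + sqrt(5)) + (0) + (0)] = 0/20 = 0
Hence the multiplicities are chi_5: 1, chi_7: 1. Dimension check: dim(chi_6)*dim(chi_5) = 2*2 = 4 and sum (mult * dim) = 1*2 + 1*2 = 4.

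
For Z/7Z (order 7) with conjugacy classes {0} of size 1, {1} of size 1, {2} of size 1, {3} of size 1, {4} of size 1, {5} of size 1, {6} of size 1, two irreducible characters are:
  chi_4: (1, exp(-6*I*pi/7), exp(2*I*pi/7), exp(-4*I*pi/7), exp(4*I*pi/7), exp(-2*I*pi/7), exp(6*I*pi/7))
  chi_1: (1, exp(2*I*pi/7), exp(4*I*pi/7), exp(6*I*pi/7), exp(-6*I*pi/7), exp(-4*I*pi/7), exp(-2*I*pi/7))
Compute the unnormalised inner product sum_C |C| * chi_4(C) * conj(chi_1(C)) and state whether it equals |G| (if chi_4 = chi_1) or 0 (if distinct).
Sum = 0; so <chi_4, chi_1> = 0 (distinct irreducibles are orthogonal).

Derivation: Compute term by term over conjugacy classes (|C| * chi_4(C) * conj(chi_1(C))):
  1*(1)*conj(1) + 1*(exp(-6*I*pi/7))*conj(exp(2*I*pi/7)) + 1*(exp(2*I*pi/7))*conj(exp(4*I*pi/7)) + 1*(exp(-4*I*pi/7))*conj(exp(6*I*pi/7)) + 1*(exp(4*I*pi/7))*conj(exp(-6*I*pi/7)) + 1*(exp(-2*I*pi/7))*conj(exp(-4*I*pi/7)) + 1*(exp(6*I*pi/7))*conj(exp(-2*I*pi/7))
  = (1) + (exp(6*I*pi/7)) + (exp(-2*I*pi/7)) + (exp(4*I*pi/7)) + (exp(-4*I*pi/7)) + (exp(2*I*pi/7)) + (exp(-6*I*pi/7))
  = 0.
(Exp terms are combined using exp(i*s)*conj(exp(i*t)) = exp(i*(s-t)), and sums of them are collapsed using the identity that for every m > 1 the m distinct m-th roots of unity sum to 0, e.g. 1 + exp(2*I*pi/3) + exp(-2*I*pi/3) = 0.)
Dividing by |G| = 7 gives 0/7 = 0, matching the row-orthogonality relation <chi_4, chi_1> = [chi_4 = chi_1].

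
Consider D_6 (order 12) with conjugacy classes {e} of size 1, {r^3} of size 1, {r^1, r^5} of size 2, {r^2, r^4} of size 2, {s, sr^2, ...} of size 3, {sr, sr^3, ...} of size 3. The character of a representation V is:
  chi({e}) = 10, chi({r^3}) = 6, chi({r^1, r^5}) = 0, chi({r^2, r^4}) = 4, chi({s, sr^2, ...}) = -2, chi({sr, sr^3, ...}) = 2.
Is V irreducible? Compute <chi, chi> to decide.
Not irreducible (reducible): <chi, chi> = 16 > 1.

<chi, chi> = (1/|G|) sum_C |C| * |chi(C)|^2 = (1/12)[1*|10|^2 + 1*|6|^2 + 2*|0|^2 + 2*|4|^2 + 3*|-2|^2 + 3*|2|^2]
  = (1/12)[(100) + (36) + (0) + (32) + (12) + (12)] = 192/12 = 16.
A character is irreducible iff <chi, chi> = 1, so this representation is reducible.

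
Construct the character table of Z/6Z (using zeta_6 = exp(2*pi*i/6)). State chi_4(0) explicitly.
Character table of Z/6Z (irreps indexed chi_0,...,chi_5 with chi_k(m) = zeta_6^(k*m), zeta_6 = exp(2*pi*i/6)):
  irrep \ class  {0} (size 1)  {1} (size 1)    {2} (size 1)    {3} (size 1)  {4} (size 1)    {5} (size 1)  
  chi_0          1             1               1               1             1               1             
  chi_1          1             exp(I*pi/3)     exp(2*I*pi/3)   -1            exp(-2*I*pi/3)  exp(-I*pi/3)  
  chi_2          1             exp(2*I*pi/3)   exp(-2*I*pi/3)  1             exp(2*I*pi/3)   exp(-2*I*pi/3)
  chi_3          1             -1              1               -1            1               -1            
  chi_4          1             exp(-2*I*pi/3)  exp(2*I*pi/3)   1             exp(-2*I*pi/3)  exp(2*I*pi/3) 
  chi_5          1             exp(-I*pi/3)    exp(-2*I*pi/3)  -1            exp(2*I*pi/3)   exp(I*pi/3)   

Spot check: chi_4(0) = zeta_6^(4*0) = zeta_6^0 = 1.

Z/6Z is abelian, so all 6 irreducible complex representations are 1-dimensional. They are given by chi_k(m) = zeta_6^(k*m) for k = 0,...,5. Row orthogonality: sum_m chi_k(m) conj(chi_l(m)) = 6 * [k = l].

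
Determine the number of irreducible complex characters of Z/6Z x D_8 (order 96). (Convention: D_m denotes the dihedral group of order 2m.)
42

Argument: The number of irreducible complex representations of a finite group equals its number of conjugacy classes. For a direct product, #classes(G x H) = #classes(G) * #classes(H). Z/6Z has 6 classes (abelian), D_8 has 7 classes, so 6 * 7 = 42, so Z/6Z x D_8 (order 96) has exactly 42 irreducible complex representations.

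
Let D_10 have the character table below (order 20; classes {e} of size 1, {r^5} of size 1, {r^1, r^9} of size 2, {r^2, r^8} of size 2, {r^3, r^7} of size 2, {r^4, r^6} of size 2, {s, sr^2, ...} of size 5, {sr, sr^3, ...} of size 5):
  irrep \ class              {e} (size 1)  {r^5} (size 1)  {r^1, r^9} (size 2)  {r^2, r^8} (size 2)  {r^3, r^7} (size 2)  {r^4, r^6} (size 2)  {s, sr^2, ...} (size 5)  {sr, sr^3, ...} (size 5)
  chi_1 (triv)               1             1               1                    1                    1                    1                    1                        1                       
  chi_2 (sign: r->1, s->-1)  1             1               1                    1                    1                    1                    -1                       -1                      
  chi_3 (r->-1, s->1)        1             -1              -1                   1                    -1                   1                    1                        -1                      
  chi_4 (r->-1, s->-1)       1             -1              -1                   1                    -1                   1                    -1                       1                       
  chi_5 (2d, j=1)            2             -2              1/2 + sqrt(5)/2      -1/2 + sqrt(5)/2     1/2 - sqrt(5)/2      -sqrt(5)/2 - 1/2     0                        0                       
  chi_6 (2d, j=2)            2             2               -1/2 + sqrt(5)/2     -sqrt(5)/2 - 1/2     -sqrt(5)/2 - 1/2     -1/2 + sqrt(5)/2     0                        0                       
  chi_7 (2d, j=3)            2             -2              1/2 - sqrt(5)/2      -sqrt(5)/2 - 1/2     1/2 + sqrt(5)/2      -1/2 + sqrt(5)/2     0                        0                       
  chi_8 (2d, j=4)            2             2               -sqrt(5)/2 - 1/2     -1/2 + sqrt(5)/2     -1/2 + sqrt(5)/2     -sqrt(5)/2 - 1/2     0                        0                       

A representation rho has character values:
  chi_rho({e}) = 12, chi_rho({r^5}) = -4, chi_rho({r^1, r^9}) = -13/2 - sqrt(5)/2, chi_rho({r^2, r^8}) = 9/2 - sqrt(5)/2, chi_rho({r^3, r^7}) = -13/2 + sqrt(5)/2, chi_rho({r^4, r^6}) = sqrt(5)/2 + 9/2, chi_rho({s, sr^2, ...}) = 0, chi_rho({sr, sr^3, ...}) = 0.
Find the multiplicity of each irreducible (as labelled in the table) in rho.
Multiplicities: chi_1: 0, chi_2: 0, chi_3: 3, chi_4: 3, chi_5: 0, chi_6: 1, chi_7: 1, chi_8: 1.

Reasoning: Use <chi_rho, chi> = (1/|G|) sum_C |C| * chi_rho(C) * conj(chi(C)) with |G| = 20 for each irreducible chi in the table:
  <chi_rho, chi_1> = (1/20)[1*(12)*conj(1) + 1*(-4)*conj(1) + 2*(-13/2 - sqrt(5)/2)*conj(1) + 2*(9/2 - sqrt(5)/2)*conj(1) + 2*(-13/2 + sqrt(5)/2)*conj(1) + 2*(sqrt(5)/2 + 9/2)*conj(1) + 5*(0)*conj(1) + 5*(0)*conj(1)]
      = (1/20)[(12) + (-4) + (-13 - sqrt(5)) + (9 - sqrt(5)) + (-13 + sqrt(5)) + (sqrt(5) + 9) + (0) + (0)] = 0/20 = 0
  <chi_rho, chi_2> = (1/20)[1*(12)*conj(1) + 1*(-4)*conj(1) + 2*(-13/2 - sqrt(5)/2)*conj(1) + 2*(9/2 - sqrt(5)/2)*conj(1) + 2*(-13/2 + sqrt(5)/2)*conj(1) + 2*(sqrt(5)/2 + 9/2)*conj(1) + 5*(0)*conj(-1) + 5*(0)*conj(-1)]
      = (1/20)[(12) + (-4) + (-13 - sqrt(5)) + (9 - sqrt(5)) + (-13 + sqrt(5)) + (sqrt(5) + 9) + (0) + (0)] = 0/20 = 0
  <chi_rho, chi_3> = (1/20)[1*(12)*conj(1) + 1*(-4)*conj(-1) + 2*(-13/2 - sqrt(5)/2)*conj(-1) + 2*(9/2 - sqrt(5)/2)*conj(1) + 2*(-13/2 + sqrt(5)/2)*conj(-1) + 2*(sqrt(5)/2 + 9/2)*conj(1) + 5*(0)*conj(1) + 5*(0)*conj(-1)]
      = (1/20)[(12) + (4) + (sqrt(5) + 13) + (9 - sqrt(5)) + (13 - sqrt(5)) + (sqrt(5) + 9) + (0) + (0)] = 60/20 = 3
  <chi_rho, chi_4> = (1/20)[1*(12)*conj(1) + 1*(-4)*conj(-1) + 2*(-13/2 - sqrt(5)/2)*conj(-1) + 2*(9/2 - sqrt(5)/2)*conj(1) + 2*(-13/2 + sqrt(5)/2)*conj(-1) + 2*(sqrt(5)/2 + 9/2)*conj(1) + 5*(0)*conj(-1) + 5*(0)*conj(1)]
      = (1/20)[(12) + (4) + (sqrt(5) + 13) + (9 - sqrt(5)) + (13 - sqrt(5)) + (sqrt(5) + 9) + (0) + (0)] = 60/20 = 3
  <chi_rho, chi_5> = (1/20)[1*(12)*conj(2) + 1*(-4)*conj(-2) + 2*(-13/2 - sqrt(5)/2)*conj(1/2 + sqrt(5)/2) + 2*(9/2 - sqrt(5)/2)*conj(-1/2 + sqrt(5)/2) + 2*(-13/2 + sqrt(5)/2)*conj(1/2 - sqrt(5)/2) + 2*(sqrt(5)/2 + 9/2)*conj(-sqrt(5)/2 - 1/2) + 5*(0)*conj(0) + 5*(0)*conj(0)]
      = (1/20)[(24) + (8) + (-7*sqrt(5) - 9) + (-7 + 5*sqrt(5)) + (-9 + 7*sqrt(5)) + (-5*sqrt(5) - 7) + (0) + (0)] = 0/20 = 0
  <chi_rho, chi_6> = (1/20)[1*(12)*conj(2) + 1*(-4)*conj(2) + 2*(-13/2 - sqrt(5)/2)*conj(-1/2 + sqrt(5)/2) + 2*(9/2 - sqrt(5)/2)*conj(-sqrt(5)/2 - 1/2) + 2*(-13/2 + sqrt(5)/2)*conj(-sqrt(5)/2 - 1/2) + 2*(sqrt(5)/2 + 9/2)*conj(-1/2 + sqrt(5)/2) + 5*(0)*conj(0) + 5*(0)*conj(0)]
      = (1/20)[(24) + (-8) + (4 - 6*sqrt(5)) + (-4*sqrt(5) - 2) + (4 + 6*sqrt(5)) + (-2 + 4*sqrt(5)) + (0) + (0)] = 20/20 = 1
  <chi_rho, chi_7> = (1/20)[1*(12)*conj(2) + 1*(-4)*conj(-2) + 2*(-13/2 - sqrt(5)/2)*conj(1/2 - sqrt(5)/2) + 2*(9/2 - sqrt(5)/2)*conj(-sqrt(5)/2 - 1/2) + 2*(-13/2 + sqrt(5)/2)*conj(1/2 + sqrt(5)/2) + 2*(sqrt(5)/2 + 9/2)*conj(-1/2 + sqrt(5)/2) + 5*(0)*conj(0) + 5*(0)*conj(0)]
      = (1/20)[(24) + (8) + (-4 + 6*sqrt(5)) + (-4*sqrt(5) - 2) + (-6*sqrt(5) - 4) + (-2 + 4*sqrt(5)) + (0) + (0)] = 20/20 = 1
  <chi_rho, chi_8> = (1/20)[1*(12)*conj(2) + 1*(-4)*conj(2) + 2*(-13/2 - sqrt(5)/2)*conj(-sqrt(5)/2 - 1/2) + 2*(9/2 - sqrt(5)/2)*conj(-1/2 + sqrt(5)/2) + 2*(-13/2 + sqrt(5)/2)*conj(-1/2 + sqrt(5)/2) + 2*(sqrt(5)/2 + 9/2)*conj(-sqrt(5)/2 - 1/2) + 5*(0)*conj(0) + 5*(0)*conj(0)]
      = (1/20)[(24) + (-8) + (9 + 7*sqrt(5)) + (-7 + 5*sqrt(5)) + (9 - 7*sqrt(5)) + (-5*sqrt(5) - 7) + (0) + (0)] = 20/20 = 1
Dimension check: dim(rho) = sum (mult * dim) = 0*1 + 0*1 + 3*1 + 3*1 + 0*2 + 1*2 + 1*2 + 1*2 = 12 = chi_rho(e) = 12.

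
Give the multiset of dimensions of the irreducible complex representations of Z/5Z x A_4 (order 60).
Dimensions: 1, 1, 1, 1, 1, 1, 1, 1, 1, 1, 1, 1, 1, 1, 1, 3, 3, 3, 3, 3

Argument: There are 20 irreducibles (= number of conjugacy classes). Their dimensions d_i satisfy sum d_i^2 = |G| = 60: 1 + 1 + 1 + 1 + 1 + 1 + 1 + 1 + 1 + 1 + 1 + 1 + 1 + 1 + 1 + 9 + 9 + 9 + 9 + 9 = 60. (For the product with Z/5Z: each of the 5 1-dim characters of Z/5Z tensors with each irrep of A_4, giving 5 copies of each A_4-dimension.)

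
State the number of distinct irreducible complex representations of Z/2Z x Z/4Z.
8

Proof sketch: The number of irreducible complex representations of a finite group equals its number of conjugacy classes. Z/2Z x Z/4Z is abelian of order 8, so every element is its own conjugacy class: 8 classes, so Z/2Z x Z/4Z (order 8) has exactly 8 irreducible complex representations.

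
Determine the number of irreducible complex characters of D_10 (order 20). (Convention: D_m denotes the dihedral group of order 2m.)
8

Details: The number of irreducible complex representations of a finite group equals its number of conjugacy classes. D_10 has 8 conjugacy classes (n/2 + 3 for n even), so D_10 (order 20) has exactly 8 irreducible complex representations.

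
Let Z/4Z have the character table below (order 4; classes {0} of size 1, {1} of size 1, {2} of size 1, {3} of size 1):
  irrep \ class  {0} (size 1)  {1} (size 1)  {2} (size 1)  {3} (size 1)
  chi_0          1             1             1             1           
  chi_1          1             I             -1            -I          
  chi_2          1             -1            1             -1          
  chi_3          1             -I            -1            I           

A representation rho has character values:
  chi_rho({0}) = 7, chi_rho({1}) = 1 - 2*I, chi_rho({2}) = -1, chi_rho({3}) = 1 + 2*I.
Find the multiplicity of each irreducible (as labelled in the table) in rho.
Multiplicities: chi_0: 2, chi_1: 1, chi_2: 1, chi_3: 3.

Details: Use <chi_rho, chi> = (1/|G|) sum_C |C| * chi_rho(C) * conj(chi(C)) with |G| = 4 for each irreducible chi in the table:
  <chi_rho, chi_0> = (1/4)[1*(7)*conj(1) + 1*(1 - 2*I)*conj(1) + 1*(-1)*conj(1) + 1*(1 + 2*I)*conj(1)]
      = (1/4)[(7) + (1 - 2*I) + (-1) + (1 + 2*I)] = 8/4 = 2
  <chi_rho, chi_1> = (1/4)[1*(7)*conj(1) + 1*(1 - 2*I)*conj(I) + 1*(-1)*conj(-1) + 1*(1 + 2*I)*conj(-I)]
      = (1/4)[(7) + (-2 - I) + (1) + (-2 + I)] = 4/4 = 1
  <chi_rho, chi_2> = (1/4)[1*(7)*conj(1) + 1*(1 - 2*I)*conj(-1) + 1*(-1)*conj(1) + 1*(1 + 2*I)*conj(-1)]
      = (1/4)[(7) + (-1 + 2*I) + (-1) + (-1 - 2*I)] = 4/4 = 1
  <chi_rho, chi_3> = (1/4)[1*(7)*conj(1) + 1*(1 - 2*I)*conj(-I) + 1*(-1)*conj(-1) + 1*(1 + 2*I)*conj(I)]
      = (1/4)[(7) + (2 + I) + (1) + (2 - I)] = 12/4 = 3
(Exp terms are combined using exp(i*s)*conj(exp(i*t)) = exp(i*(s-t)), and sums of them are collapsed using the identity that for every m > 1 the m distinct m-th roots of unity sum to 0, e.g. 1 + exp(2*I*pi/3) + exp(-2*I*pi/3) = 0.)
Dimension check: dim(rho) = sum (mult * dim) = 2*1 + 1*1 + 1*1 + 3*1 = 7 = chi_rho(e) = 7.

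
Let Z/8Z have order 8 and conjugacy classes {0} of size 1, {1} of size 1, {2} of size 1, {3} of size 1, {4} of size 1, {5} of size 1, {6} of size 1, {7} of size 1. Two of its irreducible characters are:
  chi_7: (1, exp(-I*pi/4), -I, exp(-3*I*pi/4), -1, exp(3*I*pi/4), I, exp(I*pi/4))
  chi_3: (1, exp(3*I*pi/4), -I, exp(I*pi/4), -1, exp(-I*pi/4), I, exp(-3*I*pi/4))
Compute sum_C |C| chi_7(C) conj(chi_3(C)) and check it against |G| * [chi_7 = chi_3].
Sum = 0; so <chi_7, chi_3> = 0 (distinct irreducibles are orthogonal).

Argument: Compute term by term over conjugacy classes (|C| * chi_7(C) * conj(chi_3(C))):
  1*(1)*conj(1) + 1*(exp(-I*pi/4))*conj(exp(3*I*pi/4)) + 1*(-I)*conj(-I) + 1*(exp(-3*I*pi/4))*conj(exp(I*pi/4)) + 1*(-1)*conj(-1) + 1*(exp(3*I*pi/4))*conj(exp(-I*pi/4)) + 1*(I)*conj(I) + 1*(exp(I*pi/4))*conj(exp(-3*I*pi/4))
  = (1) + (-1) + (1) + (-1) + (1) + (-1) + (1) + (-1)
  = 0.
(Exp terms are combined using exp(i*s)*conj(exp(i*t)) = exp(i*(s-t)), and sums of them are collapsed using the identity that for every m > 1 the m distinct m-th roots of unity sum to 0, e.g. 1 + exp(2*I*pi/3) + exp(-2*I*pi/3) = 0.)
Dividing by |G| = 8 gives 0/8 = 0, matching the row-orthogonality relation <chi_7, chi_3> = [chi_7 = chi_3].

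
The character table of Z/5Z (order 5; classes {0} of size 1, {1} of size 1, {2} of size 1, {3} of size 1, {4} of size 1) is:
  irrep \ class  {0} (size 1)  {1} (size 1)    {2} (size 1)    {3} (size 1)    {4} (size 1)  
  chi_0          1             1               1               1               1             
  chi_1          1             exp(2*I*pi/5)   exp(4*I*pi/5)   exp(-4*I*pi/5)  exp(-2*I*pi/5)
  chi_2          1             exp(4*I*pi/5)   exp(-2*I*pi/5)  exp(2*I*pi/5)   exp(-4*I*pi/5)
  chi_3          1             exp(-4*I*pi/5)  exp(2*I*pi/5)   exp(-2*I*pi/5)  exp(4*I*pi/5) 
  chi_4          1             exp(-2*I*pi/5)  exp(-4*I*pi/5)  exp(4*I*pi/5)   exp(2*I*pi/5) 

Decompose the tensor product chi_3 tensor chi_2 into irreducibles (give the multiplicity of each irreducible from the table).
chi_3 tensor chi_2 = chi_0 (all other irreducibles have multiplicity 0).

Justification: The character of a tensor product is the pointwise product (chi_3 * chi_2)(C) = chi_3(C) * chi_2(C):
  {0}: (1)*(1), {1}: (exp(-4*I*pi/5))*(exp(4*I*pi/5)), {2}: (exp(2*I*pi/5))*(exp(-2*I*pi/5)), {3}: (exp(-2*I*pi/5))*(exp(2*I*pi/5)), {4}: (exp(4*I*pi/5))*(exp(-4*I*pi/5))
so (chi_3 * chi_2) takes values
  {0} -> 1, {1} -> 1, {2} -> 1, {3} -> 1, {4} -> 1.
Now take the inner product of this character with each irreducible chi from the table, <chi_3*chi_2, chi> = (1/5) sum_C |C| (chi_3*chi_2)(C) conj(chi(C)):
  <chi_3*chi_2, chi_0> = (1/5)[1*(1)*conj(1) + 1*(1)*conj(1) + 1*(1)*conj(1) + 1*(1)*conj(1) + 1*(1)*conj(1)]
      = (1/5)[(1) + (1) + (1) + (1) + (1)] = 5/5 = 1
  <chi_3*chi_2, chi_1> = (1/5)[1*(1)*conj(1) + 1*(1)*conj(exp(2*I*pi/5)) + 1*(1)*conj(exp(4*I*pi/5)) + 1*(1)*conj(exp(-4*I*pi/5)) + 1*(1)*conj(exp(-2*I*pi/5))]
      = (1/5)[(1) + (exp(-2*I*pi/5)) + (exp(-4*I*pi/5)) + (exp(4*I*pi/5)) + (exp(2*I*pi/5))] = 0/5 = 0
  <chi_3*chi_2, chi_2> = (1/5)[1*(1)*conj(1) + 1*(1)*conj(exp(4*I*pi/5)) + 1*(1)*conj(exp(-2*I*pi/5)) + 1*(1)*conj(exp(2*I*pi/5)) + 1*(1)*conj(exp(-4*I*pi/5))]
      = (1/5)[(1) + (exp(-4*I*pi/5)) + (exp(2*I*pi/5)) + (exp(-2*I*pi/5)) + (exp(4*I*pi/5))] = 0/5 = 0
  <chi_3*chi_2, chi_3> = (1/5)[1*(1)*conj(1) + 1*(1)*conj(exp(-4*I*pi/5)) + 1*(1)*conj(exp(2*I*pi/5)) + 1*(1)*conj(exp(-2*I*pi/5)) + 1*(1)*conj(exp(4*I*pi/5))]
      = (1/5)[(1) + (exp(4*I*pi/5)) + (exp(-2*I*pi/5)) + (exp(2*I*pi/5)) + (exp(-4*I*pi/5))] = 0/5 = 0
  <chi_3*chi_2, chi_4> = (1/5)[1*(1)*conj(1) + 1*(1)*conj(exp(-2*I*pi/5)) + 1*(1)*conj(exp(-4*I*pi/5)) + 1*(1)*conj(exp(4*I*pi/5)) + 1*(1)*conj(exp(2*I*pi/5))]
      = (1/5)[(1) + (exp(2*I*pi/5)) + (exp(4*I*pi/5)) + (exp(-4*I*pi/5)) + (exp(-2*I*pi/5))] = 0/5 = 0
(Exp terms are combined using exp(i*s)*conj(exp(i*t)) = exp(i*(s-t)), and sums of them are collapsed using the identity that for every m > 1 the m distinct m-th roots of unity sum to 0, e.g. 1 + exp(2*I*pi/3) + exp(-2*I*pi/3) = 0.)
Hence the multiplicities are chi_0: 1. Dimension check: dim(chi_3)*dim(chi_2) = 1*1 = 1 and sum (mult * dim) = 1*1 = 1.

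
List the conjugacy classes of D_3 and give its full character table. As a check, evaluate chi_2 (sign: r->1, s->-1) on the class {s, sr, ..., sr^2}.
Conjugacy classes: {e} of size 1, {r^1, r^2} of size 2, {s, sr, ..., sr^2} of size 3.
Character table:
  irrep \ class              {e} (size 1)  {r^1, r^2} (size 2)  {s, sr, ..., sr^2} (size 3)
  chi_1 (triv)               1             1                    1                          
  chi_2 (sign: r->1, s->-1)  1             1                    -1                         
  chi_3 (2d, j=1)            2             -1                   0                          

Spot check: chi_2 (sign: r->1, s->-1) on {s, sr, ..., sr^2} = -1.

Why: D_3 has order 2*3 = 6 with 3 conjugacy classes, hence 3 irreducibles. Sum of squared dims 1 + 1 + 4 = 6 = |G|. Linear characters come from the abelianisation; the 2-dimensional irreps have character r^k -> 2*cos(2*pi*j*k/3), reflections -> 0.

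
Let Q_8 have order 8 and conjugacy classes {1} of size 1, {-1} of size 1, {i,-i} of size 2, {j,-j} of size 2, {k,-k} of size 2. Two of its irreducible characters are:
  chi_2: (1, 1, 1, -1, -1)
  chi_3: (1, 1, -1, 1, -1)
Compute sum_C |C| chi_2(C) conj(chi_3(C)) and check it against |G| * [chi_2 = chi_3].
Sum = 0; so <chi_2, chi_3> = 0 (distinct irreducibles are orthogonal).

Derivation: Compute term by term over conjugacy classes (|C| * chi_2(C) * conj(chi_3(C))):
  1*(1)*conj(1) + 1*(1)*conj(1) + 2*(1)*conj(-1) + 2*(-1)*conj(1) + 2*(-1)*conj(-1)
  = (1) + (1) + (-2) + (-2) + (2)
  = 0.
Dividing by |G| = 8 gives 0/8 = 0, matching the row-orthogonality relation <chi_2, chi_3> = [chi_2 = chi_3].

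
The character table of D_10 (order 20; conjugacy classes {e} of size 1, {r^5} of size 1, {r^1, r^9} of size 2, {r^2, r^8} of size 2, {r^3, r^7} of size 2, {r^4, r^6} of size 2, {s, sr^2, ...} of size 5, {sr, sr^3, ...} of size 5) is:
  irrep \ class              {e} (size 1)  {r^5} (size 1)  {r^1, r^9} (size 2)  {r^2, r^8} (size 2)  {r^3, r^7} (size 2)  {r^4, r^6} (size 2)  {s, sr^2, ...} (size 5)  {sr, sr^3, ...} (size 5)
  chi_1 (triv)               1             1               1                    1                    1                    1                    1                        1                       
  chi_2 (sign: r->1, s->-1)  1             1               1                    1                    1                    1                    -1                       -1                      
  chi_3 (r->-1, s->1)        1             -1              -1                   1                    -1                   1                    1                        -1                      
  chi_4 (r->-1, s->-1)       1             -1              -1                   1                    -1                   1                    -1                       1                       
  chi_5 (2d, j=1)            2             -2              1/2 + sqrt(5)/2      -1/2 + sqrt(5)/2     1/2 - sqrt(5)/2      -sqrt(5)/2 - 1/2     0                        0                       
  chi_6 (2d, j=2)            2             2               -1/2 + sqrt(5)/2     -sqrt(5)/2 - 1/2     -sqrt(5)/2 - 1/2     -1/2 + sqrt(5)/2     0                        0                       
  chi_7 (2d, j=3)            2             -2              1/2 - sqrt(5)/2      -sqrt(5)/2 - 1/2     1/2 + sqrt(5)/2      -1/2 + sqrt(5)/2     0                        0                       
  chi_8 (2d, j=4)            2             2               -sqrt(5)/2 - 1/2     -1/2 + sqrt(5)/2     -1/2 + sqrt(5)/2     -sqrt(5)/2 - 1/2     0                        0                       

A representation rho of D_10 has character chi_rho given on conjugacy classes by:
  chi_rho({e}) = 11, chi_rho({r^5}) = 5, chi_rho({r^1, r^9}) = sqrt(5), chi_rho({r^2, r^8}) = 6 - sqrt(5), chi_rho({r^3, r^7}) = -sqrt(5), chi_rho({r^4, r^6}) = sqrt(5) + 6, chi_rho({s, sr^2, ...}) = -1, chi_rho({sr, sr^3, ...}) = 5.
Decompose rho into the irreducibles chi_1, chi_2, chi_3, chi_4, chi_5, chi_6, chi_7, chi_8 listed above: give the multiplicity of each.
Multiplicities: chi_1: 3, chi_2: 1, chi_3: 0, chi_4: 3, chi_5: 0, chi_6: 2, chi_7: 0, chi_8: 0.

Proof sketch: Use <chi_rho, chi> = (1/|G|) sum_C |C| * chi_rho(C) * conj(chi(C)) with |G| = 20 for each irreducible chi in the table:
  <chi_rho, chi_1> = (1/20)[1*(11)*conj(1) + 1*(5)*conj(1) + 2*(sqrt(5))*conj(1) + 2*(6 - sqrt(5))*conj(1) + 2*(-sqrt(5))*conj(1) + 2*(sqrt(5) + 6)*conj(1) + 5*(-1)*conj(1) + 5*(5)*conj(1)]
      = (1/20)[(11) + (5) + (2*sqrt(5)) + (12 - 2*sqrt(5)) + (-2*sqrt(5)) + (2*sqrt(5) + 12) + (-5) + (25)] = 60/20 = 3
  <chi_rho, chi_2> = (1/20)[1*(11)*conj(1) + 1*(5)*conj(1) + 2*(sqrt(5))*conj(1) + 2*(6 - sqrt(5))*conj(1) + 2*(-sqrt(5))*conj(1) + 2*(sqrt(5) + 6)*conj(1) + 5*(-1)*conj(-1) + 5*(5)*conj(-1)]
      = (1/20)[(11) + (5) + (2*sqrt(5)) + (12 - 2*sqrt(5)) + (-2*sqrt(5)) + (2*sqrt(5) + 12) + (5) + (-25)] = 20/20 = 1
  <chi_rho, chi_3> = (1/20)[1*(11)*conj(1) + 1*(5)*conj(-1) + 2*(sqrt(5))*conj(-1) + 2*(6 - sqrt(5))*conj(1) + 2*(-sqrt(5))*conj(-1) + 2*(sqrt(5) + 6)*conj(1) + 5*(-1)*conj(1) + 5*(5)*conj(-1)]
      = (1/20)[(11) + (-5) + (-2*sqrt(5)) + (12 - 2*sqrt(5)) + (2*sqrt(5)) + (2*sqrt(5) + 12) + (-5) + (-25)] = 0/20 = 0
  <chi_rho, chi_4> = (1/20)[1*(11)*conj(1) + 1*(5)*conj(-1) + 2*(sqrt(5))*conj(-1) + 2*(6 - sqrt(5))*conj(1) + 2*(-sqrt(5))*conj(-1) + 2*(sqrt(5) + 6)*conj(1) + 5*(-1)*conj(-1) + 5*(5)*conj(1)]
      = (1/20)[(11) + (-5) + (-2*sqrt(5)) + (12 - 2*sqrt(5)) + (2*sqrt(5)) + (2*sqrt(5) + 12) + (5) + (25)] = 60/20 = 3
  <chi_rho, chi_5> = (1/20)[1*(11)*conj(2) + 1*(5)*conj(-2) + 2*(sqrt(5))*conj(1/2 + sqrt(5)/2) + 2*(6 - sqrt(5))*conj(-1/2 + sqrt(5)/2) + 2*(-sqrt(5))*conj(1/2 - sqrt(5)/2) + 2*(sqrt(5) + 6)*conj(-sqrt(5)/2 - 1/2) + 5*(-1)*conj(0) + 5*(5)*conj(0)]
      = (1/20)[(22) + (-10) + (sqrt(5) + 5) + (-11 + 7*sqrt(5)) + (5 - sqrt(5)) + (-7*sqrt(5) - 11) + (0) + (0)] = 0/20 = 0
  <chi_rho, chi_6> = (1/20)[1*(11)*conj(2) + 1*(5)*conj(2) + 2*(sqrt(5))*conj(-1/2 + sqrt(5)/2) + 2*(6 - sqrt(5))*conj(-sqrt(5)/2 - 1/2) + 2*(-sqrt(5))*conj(-sqrt(5)/2 - 1/2) + 2*(sqrt(5) + 6)*conj(-1/2 + sqrt(5)/2) + 5*(-1)*conj(0) + 5*(5)*conj(0)]
      = (1/20)[(22) + (10) + (5 - sqrt(5)) + (-5*sqrt(5) - 1) + (sqrt(5) + 5) + (-1 + 5*sqrt(5)) + (0) + (0)] = 40/20 = 2
  <chi_rho, chi_7> = (1/20)[1*(11)*conj(2) + 1*(5)*conj(-2) + 2*(sqrt(5))*conj(1/2 - sqrt(5)/2) + 2*(6 - sqrt(5))*conj(-sqrt(5)/2 - 1/2) + 2*(-sqrt(5))*conj(1/2 + sqrt(5)/2) + 2*(sqrt(5) + 6)*conj(-1/2 + sqrt(5)/2) + 5*(-1)*conj(0) + 5*(5)*conj(0)]
      = (1/20)[(22) + (-10) + (-5 + sqrt(5)) + (-5*sqrt(5) - 1) + (-5 - sqrt(5)) + (-1 + 5*sqrt(5)) + (0) + (0)] = 0/20 = 0
  <chi_rho, chi_8> = (1/20)[1*(11)*conj(2) + 1*(5)*conj(2) + 2*(sqrt(5))*conj(-sqrt(5)/2 - 1/2) + 2*(6 - sqrt(5))*conj(-1/2 + sqrt(5)/2) + 2*(-sqrt(5))*conj(-1/2 + sqrt(5)/2) + 2*(sqrt(5) + 6)*conj(-sqrt(5)/2 - 1/2) + 5*(-1)*conj(0) + 5*(5)*conj(0)]
      = (1/20)[(22) + (10) + (-5 - sqrt(5)) + (-11 + 7*sqrt(5)) + (-5 + sqrt(5)) + (-7*sqrt(5) - 11) + (0) + (0)] = 0/20 = 0
Dimension check: dim(rho) = sum (mult * dim) = 3*1 + 1*1 + 0*1 + 3*1 + 0*2 + 2*2 + 0*2 + 0*2 = 11 = chi_rho(e) = 11.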